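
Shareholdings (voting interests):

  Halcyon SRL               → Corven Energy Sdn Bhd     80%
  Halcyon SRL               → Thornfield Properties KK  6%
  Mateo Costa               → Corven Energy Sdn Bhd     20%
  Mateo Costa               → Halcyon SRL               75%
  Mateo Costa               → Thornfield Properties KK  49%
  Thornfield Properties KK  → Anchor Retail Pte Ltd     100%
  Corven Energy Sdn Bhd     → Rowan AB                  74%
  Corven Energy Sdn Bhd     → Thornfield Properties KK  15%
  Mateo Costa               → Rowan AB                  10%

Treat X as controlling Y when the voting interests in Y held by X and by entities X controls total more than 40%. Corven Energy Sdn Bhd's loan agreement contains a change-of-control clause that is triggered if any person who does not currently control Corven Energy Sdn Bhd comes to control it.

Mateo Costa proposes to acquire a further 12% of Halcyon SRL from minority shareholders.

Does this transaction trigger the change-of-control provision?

The purchase changes only Mateo's holdings, so Mateo is the only person who could newly come to control Corven.
Mateo holds 75% of Halcyon, so Mateo controls Halcyon.
Mateo and Halcyon together hold 20% + 80% = 100% of Corven, so Mateo controls Corven.
So Mateo already controls Corven before the transaction.
After the purchase, Mateo's direct stake in Halcyon rises to 75% + 12% = 87%.
Mateo controlled Corven already, so this is not a new person acquiring control; every other person's position is unchanged or reduced.
No new person acquires control, so the clause is not triggered.

No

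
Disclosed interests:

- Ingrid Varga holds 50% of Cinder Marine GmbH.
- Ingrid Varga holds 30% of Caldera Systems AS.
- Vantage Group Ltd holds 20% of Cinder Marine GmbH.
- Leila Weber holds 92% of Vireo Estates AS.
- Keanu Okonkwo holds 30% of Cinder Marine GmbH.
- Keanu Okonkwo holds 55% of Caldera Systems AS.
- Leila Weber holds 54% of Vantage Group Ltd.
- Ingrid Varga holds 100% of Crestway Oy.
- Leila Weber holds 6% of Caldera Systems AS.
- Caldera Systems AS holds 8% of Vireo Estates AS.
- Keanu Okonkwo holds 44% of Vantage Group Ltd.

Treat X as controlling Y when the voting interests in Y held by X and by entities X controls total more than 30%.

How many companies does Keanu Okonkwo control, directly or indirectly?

3

Keanu holds 55% of Caldera, so Keanu controls Caldera.
Keanu holds 44% of Vantage, so Keanu controls Vantage.
Vantage and Keanu together hold 20% + 30% = 50% of Cinder, so Keanu controls Cinder.
No other company's threshold is met.
Keanu controls 3 companies.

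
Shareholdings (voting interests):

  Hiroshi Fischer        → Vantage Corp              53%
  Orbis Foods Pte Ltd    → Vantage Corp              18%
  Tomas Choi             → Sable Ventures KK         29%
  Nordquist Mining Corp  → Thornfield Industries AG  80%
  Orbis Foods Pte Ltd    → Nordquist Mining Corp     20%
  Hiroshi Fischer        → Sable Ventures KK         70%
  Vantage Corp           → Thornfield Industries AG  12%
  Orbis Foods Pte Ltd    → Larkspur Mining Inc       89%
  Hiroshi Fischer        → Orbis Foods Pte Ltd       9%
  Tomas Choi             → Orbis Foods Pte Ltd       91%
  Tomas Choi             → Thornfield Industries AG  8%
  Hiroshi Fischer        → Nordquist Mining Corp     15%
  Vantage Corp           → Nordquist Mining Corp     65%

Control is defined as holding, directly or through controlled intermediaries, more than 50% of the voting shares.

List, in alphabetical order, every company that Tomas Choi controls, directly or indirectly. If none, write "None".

Tomas holds 91% of Orbis, so Tomas controls Orbis.
Orbis holds 89% of Larkspur, so Tomas controls Larkspur.
No other company's threshold is met.

Larkspur Mining Inc, Orbis Foods Pte Ltd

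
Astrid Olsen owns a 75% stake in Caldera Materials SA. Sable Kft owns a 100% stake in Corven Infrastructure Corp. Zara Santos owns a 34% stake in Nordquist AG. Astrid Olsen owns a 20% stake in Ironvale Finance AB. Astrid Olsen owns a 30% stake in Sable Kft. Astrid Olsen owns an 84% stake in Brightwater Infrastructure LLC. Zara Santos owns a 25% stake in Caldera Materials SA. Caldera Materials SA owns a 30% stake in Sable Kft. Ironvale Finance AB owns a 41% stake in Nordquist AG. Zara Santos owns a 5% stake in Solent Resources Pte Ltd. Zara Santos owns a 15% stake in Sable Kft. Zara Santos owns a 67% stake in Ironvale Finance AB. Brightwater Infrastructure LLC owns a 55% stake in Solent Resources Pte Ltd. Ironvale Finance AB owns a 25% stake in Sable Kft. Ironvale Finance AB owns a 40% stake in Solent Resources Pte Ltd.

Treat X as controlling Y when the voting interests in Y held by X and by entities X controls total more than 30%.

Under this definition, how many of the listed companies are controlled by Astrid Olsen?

5

Astrid holds 75% of Caldera, so Astrid controls Caldera.
Astrid and Caldera together hold 30% + 30% = 60% of Sable, so Astrid controls Sable.
Astrid holds 84% of Brightwater, so Astrid controls Brightwater.
Sable holds 100% of Corven, so Astrid controls Corven.
Brightwater holds 55% of Solent, so Astrid controls Solent.
No other company's threshold is met.
Astrid controls 5 companies.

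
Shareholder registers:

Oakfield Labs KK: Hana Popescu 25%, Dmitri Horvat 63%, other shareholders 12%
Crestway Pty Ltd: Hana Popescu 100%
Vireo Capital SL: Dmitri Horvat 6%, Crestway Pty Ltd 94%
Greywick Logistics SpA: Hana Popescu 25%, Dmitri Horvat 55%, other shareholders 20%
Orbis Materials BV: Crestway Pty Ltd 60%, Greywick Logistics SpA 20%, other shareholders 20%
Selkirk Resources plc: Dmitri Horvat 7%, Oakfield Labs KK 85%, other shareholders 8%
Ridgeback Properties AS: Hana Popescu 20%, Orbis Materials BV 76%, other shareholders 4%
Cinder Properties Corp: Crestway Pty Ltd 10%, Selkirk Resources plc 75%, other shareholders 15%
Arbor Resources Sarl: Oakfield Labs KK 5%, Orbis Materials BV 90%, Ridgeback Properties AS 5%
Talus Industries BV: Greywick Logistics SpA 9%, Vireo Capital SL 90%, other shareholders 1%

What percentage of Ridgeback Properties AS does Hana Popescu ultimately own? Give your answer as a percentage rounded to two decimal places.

Hana reaches Ridgeback along 3 paths.
Direct stake: 20% = 20%.
Via Crestway → Orbis: 100% × 60% × 76% = 45.6%.
Via Greywick → Orbis: 25% × 20% × 76% = 3.8%.
Total: 20% + 45.6% + 3.8% = 69.4%.
Rounded: 69.40%.

69.40%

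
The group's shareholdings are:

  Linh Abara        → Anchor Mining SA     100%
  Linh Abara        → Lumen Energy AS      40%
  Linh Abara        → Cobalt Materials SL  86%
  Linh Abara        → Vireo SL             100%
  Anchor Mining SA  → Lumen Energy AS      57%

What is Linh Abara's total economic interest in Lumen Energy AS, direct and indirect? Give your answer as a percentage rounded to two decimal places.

97.00%

Linh reaches Lumen along 2 paths.
Via Anchor: 100% × 57% = 57%.
Direct stake: 40% = 40%.
Total: 57% + 40% = 97%.
Rounded: 97.00%.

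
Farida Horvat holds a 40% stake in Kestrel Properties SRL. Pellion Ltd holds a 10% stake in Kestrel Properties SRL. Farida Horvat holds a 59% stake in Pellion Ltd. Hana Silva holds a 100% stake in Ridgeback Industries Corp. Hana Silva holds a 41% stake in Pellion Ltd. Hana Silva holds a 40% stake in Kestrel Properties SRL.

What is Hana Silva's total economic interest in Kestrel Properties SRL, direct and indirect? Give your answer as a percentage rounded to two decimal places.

44.10%

Hana reaches Kestrel along 2 paths.
Direct stake: 40% = 40%.
Via Pellion: 41% × 10% = 4.1%.
Total: 40% + 4.1% = 44.1%.
Rounded: 44.10%.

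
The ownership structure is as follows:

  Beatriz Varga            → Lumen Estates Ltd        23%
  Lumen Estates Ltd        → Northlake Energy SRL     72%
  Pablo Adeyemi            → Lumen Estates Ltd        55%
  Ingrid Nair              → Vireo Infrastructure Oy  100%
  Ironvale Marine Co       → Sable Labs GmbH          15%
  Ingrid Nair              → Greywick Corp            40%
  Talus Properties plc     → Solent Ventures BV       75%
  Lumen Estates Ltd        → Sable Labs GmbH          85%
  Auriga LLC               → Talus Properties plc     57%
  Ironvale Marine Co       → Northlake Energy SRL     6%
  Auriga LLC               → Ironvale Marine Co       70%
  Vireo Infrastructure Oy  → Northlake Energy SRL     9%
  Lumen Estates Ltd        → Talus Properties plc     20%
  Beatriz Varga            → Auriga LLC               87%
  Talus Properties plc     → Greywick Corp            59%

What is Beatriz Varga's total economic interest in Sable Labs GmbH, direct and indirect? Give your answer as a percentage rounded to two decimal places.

28.69%

Beatriz reaches Sable along 2 paths.
Via Lumen: 23% × 85% = 19.55%.
Via Auriga → Ironvale: 87% × 70% × 15% = 9.135%.
Total: 19.55% + 9.135% = 28.685%.
Rounded: 28.69%.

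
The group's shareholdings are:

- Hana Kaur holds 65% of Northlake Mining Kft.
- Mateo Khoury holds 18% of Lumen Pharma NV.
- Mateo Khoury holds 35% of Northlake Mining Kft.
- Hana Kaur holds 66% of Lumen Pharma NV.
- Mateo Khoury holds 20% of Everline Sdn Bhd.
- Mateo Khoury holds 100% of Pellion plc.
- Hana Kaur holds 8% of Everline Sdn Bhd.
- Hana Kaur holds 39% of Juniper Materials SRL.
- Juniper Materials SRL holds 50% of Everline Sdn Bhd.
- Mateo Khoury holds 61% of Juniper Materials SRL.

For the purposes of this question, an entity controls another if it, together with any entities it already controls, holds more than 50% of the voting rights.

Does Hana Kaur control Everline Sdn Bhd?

Hana holds 66% of Lumen, so Hana controls Lumen.
Hana holds 65% of Northlake, so Hana controls Northlake.
In Everline, Hana's side holds only 8%, not > 50%.
So Hana does not control Everline.

No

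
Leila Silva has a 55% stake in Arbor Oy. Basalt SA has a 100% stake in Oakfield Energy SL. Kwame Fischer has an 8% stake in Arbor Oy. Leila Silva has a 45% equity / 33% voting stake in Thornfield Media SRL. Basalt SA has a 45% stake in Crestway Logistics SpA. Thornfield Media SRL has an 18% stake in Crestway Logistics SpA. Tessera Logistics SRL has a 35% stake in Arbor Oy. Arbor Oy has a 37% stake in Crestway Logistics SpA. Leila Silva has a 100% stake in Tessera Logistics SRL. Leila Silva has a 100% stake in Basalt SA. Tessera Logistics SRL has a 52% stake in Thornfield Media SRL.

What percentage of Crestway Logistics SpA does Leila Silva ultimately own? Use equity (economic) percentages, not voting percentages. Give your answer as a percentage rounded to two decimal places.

95.76%

Leila reaches Crestway along 5 paths.
Via Thornfield: 45% × 18% = 8.1%.
Via Tessera → Thornfield: 100% × 52% × 18% = 9.36%.
Via Tessera → Arbor: 100% × 35% × 37% = 12.95%.
Via Arbor: 55% × 37% = 20.35%.
Via Basalt: 100% × 45% = 45%.
Total: 8.1% + 9.36% + 12.95% + 20.35% + 45% = 95.76%.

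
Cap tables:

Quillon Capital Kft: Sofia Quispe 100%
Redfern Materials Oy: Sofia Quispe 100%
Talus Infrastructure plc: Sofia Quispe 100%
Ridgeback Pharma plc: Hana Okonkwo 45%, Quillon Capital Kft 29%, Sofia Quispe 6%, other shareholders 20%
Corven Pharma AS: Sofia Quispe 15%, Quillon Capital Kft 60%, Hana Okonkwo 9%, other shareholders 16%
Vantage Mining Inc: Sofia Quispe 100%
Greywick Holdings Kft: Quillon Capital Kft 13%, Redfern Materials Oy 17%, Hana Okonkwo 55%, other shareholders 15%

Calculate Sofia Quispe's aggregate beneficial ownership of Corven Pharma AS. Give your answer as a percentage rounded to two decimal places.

Sofia reaches Corven along 2 paths.
Direct stake: 15% = 15%.
Via Quillon: 100% × 60% = 60%.
Total: 15% + 60% = 75%.
Rounded: 75.00%.

75.00%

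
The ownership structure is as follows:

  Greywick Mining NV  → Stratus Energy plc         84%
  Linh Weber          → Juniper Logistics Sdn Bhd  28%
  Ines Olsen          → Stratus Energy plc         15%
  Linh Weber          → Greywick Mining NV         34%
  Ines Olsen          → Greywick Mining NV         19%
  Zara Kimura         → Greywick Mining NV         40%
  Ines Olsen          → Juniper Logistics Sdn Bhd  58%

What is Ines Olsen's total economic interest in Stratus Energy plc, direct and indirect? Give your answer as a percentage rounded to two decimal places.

Ines reaches Stratus along 2 paths.
Direct stake: 15% = 15%.
Via Greywick: 19% × 84% = 15.96%.
Total: 15% + 15.96% = 30.96%.

30.96%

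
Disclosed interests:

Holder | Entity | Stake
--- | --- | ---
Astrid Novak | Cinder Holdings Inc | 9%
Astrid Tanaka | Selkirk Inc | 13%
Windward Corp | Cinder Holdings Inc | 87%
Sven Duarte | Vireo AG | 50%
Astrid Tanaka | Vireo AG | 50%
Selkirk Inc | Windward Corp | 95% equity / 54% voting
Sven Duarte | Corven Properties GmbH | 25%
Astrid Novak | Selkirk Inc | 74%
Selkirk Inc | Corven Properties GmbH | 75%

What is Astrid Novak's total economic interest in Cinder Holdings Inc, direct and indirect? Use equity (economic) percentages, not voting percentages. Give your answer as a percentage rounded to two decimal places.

Astrid Novak reaches Cinder along 2 paths.
Via Selkirk → Windward: 74% × 95% × 87% = 61.161%.
Direct stake: 9% = 9%.
Total: 61.161% + 9% = 70.161%.
Rounded: 70.16%.

70.16%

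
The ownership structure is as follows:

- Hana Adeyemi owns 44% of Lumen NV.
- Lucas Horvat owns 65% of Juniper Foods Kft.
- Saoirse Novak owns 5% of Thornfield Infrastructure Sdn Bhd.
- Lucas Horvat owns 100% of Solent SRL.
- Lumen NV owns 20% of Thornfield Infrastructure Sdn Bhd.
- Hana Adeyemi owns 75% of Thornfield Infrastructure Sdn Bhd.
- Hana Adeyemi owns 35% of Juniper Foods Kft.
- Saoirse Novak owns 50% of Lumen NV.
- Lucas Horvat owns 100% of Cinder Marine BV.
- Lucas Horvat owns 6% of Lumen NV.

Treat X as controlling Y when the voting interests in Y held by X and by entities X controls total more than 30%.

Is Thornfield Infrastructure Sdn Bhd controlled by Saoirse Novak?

Saoirse holds 50% of Lumen, so Saoirse controls Lumen.
In Thornfield, Saoirse's side holds only 5% + 20% = 25%, not > 30%.
So Saoirse does not control Thornfield.

No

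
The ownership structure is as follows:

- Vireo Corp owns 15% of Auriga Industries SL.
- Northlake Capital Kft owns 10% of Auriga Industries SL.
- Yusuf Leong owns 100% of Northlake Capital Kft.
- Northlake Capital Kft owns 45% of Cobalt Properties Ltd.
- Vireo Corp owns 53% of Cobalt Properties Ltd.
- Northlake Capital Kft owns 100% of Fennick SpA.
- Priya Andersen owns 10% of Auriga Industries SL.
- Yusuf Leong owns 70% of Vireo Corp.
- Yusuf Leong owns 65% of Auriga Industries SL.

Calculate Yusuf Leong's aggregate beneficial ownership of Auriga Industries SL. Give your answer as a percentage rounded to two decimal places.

85.50%

Yusuf reaches Auriga along 3 paths.
Via Vireo: 70% × 15% = 10.5%.
Direct stake: 65% = 65%.
Via Northlake: 100% × 10% = 10%.
Total: 10.5% + 65% + 10% = 85.5%.
Rounded: 85.50%.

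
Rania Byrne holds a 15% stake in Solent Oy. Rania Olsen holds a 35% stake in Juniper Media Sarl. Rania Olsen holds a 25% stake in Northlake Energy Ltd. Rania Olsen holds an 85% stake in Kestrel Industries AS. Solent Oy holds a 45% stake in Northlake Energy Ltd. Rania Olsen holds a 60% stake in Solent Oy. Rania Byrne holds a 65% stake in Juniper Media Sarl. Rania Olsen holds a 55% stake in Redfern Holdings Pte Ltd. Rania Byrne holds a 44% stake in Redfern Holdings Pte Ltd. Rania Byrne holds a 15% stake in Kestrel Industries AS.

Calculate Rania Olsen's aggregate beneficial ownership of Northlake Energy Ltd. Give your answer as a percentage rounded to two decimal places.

Rania Olsen reaches Northlake along 2 paths.
Direct stake: 25% = 25%.
Via Solent: 60% × 45% = 27%.
Total: 25% + 27% = 52%.
Rounded: 52.00%.

52.00%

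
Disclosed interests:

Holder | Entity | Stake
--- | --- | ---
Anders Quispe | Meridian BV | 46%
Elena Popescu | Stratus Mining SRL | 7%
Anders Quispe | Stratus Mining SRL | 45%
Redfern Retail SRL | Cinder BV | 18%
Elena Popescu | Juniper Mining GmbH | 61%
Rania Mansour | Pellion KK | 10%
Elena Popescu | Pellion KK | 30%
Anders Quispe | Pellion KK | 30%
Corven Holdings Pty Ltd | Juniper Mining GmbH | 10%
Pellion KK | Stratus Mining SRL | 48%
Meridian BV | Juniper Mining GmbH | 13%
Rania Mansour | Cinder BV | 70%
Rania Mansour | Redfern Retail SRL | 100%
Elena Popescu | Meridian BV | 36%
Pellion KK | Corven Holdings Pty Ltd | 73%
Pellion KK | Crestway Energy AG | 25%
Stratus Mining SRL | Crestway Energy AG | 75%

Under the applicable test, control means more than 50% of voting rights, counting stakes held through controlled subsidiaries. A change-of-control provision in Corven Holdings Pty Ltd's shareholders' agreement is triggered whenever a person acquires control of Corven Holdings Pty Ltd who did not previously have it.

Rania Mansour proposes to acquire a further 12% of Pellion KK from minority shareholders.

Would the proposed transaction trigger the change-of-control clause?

The purchase changes only Rania's holdings, so Rania is the only person who could newly come to control Corven.
Rania holds 100% of Redfern, so Rania controls Redfern.
Rania and Redfern together hold 70% + 18% = 88% of Cinder, so Rania controls Cinder.
Neither Rania nor any entity Rania controls holds any voting interest in Corven.
So before the transaction, Rania does not control Corven.
After the purchase, Rania's direct stake in Pellion rises to 10% + 12% = 22%.
Rania's side now holds 22% of Pellion, not > 50%, so Rania still does not control Pellion.
After the transaction, neither Rania nor any entity Rania controls holds a voting interest in Corven, so Rania still does not control it.
No new person acquires control, so the clause is not triggered.

No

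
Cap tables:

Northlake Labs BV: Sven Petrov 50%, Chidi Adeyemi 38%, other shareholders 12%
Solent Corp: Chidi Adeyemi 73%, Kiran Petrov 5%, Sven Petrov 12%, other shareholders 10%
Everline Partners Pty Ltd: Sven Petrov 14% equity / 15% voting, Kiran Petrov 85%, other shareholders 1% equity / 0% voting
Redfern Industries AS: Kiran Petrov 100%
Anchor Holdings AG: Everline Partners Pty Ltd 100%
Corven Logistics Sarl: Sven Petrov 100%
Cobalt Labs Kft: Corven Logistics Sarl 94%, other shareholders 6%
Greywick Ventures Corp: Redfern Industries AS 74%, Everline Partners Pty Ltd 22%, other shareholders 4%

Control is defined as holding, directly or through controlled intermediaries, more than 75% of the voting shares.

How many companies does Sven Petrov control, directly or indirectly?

Sven holds 100% of Corven, so Sven controls Corven.
Corven holds 94% of Cobalt, so Sven controls Cobalt.
No other company's threshold is met.
Sven controls 2 companies.

2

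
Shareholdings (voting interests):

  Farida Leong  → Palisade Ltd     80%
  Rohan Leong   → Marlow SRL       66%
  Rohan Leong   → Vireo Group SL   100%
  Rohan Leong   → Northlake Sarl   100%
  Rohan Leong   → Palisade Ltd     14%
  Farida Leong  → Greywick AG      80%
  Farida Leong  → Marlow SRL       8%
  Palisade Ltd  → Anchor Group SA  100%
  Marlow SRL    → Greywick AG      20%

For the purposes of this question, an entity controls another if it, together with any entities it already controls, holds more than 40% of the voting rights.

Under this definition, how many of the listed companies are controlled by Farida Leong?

3

Farida holds 80% of Palisade, so Farida controls Palisade.
Farida holds 80% of Greywick, so Farida controls Greywick.
Palisade holds 100% of Anchor, so Farida controls Anchor.
No other company's threshold is met.
Farida controls 3 companies.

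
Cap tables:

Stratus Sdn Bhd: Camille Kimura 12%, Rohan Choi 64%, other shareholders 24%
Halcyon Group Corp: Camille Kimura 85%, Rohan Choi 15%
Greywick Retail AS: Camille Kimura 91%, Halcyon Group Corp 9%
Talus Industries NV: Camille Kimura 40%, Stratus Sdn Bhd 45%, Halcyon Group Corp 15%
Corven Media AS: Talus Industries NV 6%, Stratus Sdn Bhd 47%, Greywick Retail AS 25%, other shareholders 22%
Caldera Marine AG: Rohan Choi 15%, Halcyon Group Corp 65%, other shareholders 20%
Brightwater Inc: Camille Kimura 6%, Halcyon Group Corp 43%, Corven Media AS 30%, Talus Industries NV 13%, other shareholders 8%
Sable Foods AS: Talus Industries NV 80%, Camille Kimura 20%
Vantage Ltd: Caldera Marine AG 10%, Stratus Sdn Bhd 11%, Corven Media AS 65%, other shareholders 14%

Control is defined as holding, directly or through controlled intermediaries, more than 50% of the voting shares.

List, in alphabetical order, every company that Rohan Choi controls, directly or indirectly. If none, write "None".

Stratus Sdn Bhd

Rohan holds 64% of Stratus, so Rohan controls Stratus.
No other company's threshold is met.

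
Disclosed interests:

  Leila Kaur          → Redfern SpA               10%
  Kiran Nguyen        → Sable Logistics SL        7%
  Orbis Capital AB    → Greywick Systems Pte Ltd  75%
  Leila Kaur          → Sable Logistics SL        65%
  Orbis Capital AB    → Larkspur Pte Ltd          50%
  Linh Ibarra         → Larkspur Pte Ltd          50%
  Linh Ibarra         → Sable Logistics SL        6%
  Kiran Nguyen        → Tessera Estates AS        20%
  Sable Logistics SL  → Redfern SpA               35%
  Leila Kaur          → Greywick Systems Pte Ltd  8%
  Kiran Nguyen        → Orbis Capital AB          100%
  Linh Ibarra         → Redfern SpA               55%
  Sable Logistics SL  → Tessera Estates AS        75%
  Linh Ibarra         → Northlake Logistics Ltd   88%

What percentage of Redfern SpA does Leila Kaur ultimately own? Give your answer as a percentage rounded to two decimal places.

32.75%

Leila reaches Redfern along 2 paths.
Direct stake: 10% = 10%.
Via Sable: 65% × 35% = 22.75%.
Total: 10% + 22.75% = 32.75%.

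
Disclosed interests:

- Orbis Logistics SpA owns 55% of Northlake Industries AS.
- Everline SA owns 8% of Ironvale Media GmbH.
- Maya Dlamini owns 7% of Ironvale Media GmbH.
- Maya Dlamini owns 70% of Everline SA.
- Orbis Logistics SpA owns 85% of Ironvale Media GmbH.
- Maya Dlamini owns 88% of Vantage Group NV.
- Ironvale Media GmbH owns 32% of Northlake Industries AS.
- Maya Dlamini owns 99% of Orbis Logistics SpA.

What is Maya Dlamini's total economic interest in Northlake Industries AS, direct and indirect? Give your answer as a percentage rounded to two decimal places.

85.41%

Maya reaches Northlake along 4 paths.
Via Orbis → Ironvale: 99% × 85% × 32% = 26.928%.
Via Everline → Ironvale: 70% × 8% × 32% = 1.792%.
Via Ironvale: 7% × 32% = 2.24%.
Via Orbis: 99% × 55% = 54.45%.
Total: 26.928% + 1.792% + 2.24% + 54.45% = 85.41%.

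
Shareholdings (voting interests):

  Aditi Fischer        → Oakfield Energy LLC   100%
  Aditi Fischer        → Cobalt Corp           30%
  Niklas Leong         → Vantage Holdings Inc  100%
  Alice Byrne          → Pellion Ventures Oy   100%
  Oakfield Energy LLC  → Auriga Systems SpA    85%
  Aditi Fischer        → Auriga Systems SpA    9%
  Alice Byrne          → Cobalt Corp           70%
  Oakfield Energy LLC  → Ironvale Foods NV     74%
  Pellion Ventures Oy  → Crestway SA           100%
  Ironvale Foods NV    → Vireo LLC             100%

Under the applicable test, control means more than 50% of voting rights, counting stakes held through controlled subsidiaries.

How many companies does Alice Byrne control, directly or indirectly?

Alice holds 70% of Cobalt, so Alice controls Cobalt.
Alice holds 100% of Pellion, so Alice controls Pellion.
Pellion holds 100% of Crestway, so Alice controls Crestway.
No other company's threshold is met.
Alice controls 3 companies.

3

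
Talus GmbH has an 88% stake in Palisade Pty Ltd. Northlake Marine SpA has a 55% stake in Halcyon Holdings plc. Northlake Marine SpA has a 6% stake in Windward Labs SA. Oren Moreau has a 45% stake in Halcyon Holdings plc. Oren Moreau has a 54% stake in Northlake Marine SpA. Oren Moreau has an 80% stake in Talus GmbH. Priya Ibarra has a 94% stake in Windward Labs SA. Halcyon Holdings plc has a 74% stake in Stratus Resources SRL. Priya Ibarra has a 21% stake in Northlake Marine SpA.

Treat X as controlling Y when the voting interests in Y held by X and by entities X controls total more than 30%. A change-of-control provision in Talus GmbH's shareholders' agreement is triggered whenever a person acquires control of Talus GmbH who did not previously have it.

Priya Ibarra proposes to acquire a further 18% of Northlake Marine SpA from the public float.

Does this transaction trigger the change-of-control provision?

No

The purchase changes only Priya's holdings, so Priya is the only person who could newly come to control Talus.
Priya holds 94% of Windward, so Priya controls Windward.
Neither Priya nor any entity Priya controls holds any voting interest in Talus.
So before the transaction, Priya does not control Talus.
After the purchase, Priya's direct stake in Northlake rises to 21% + 18% = 39%.
Priya holds 39% of Northlake, so Priya controls Northlake.
Northlake and Priya together hold 6% + 94% = 100% of Windward, so Priya controls Windward.
Northlake holds 55% of Halcyon, so Priya controls Halcyon.
Halcyon holds 74% of Stratus, so Priya controls Stratus.
After the transaction, neither Priya nor any entity Priya controls holds a voting interest in Talus, so Priya still does not control it.
No new person acquires control, so the clause is not triggered.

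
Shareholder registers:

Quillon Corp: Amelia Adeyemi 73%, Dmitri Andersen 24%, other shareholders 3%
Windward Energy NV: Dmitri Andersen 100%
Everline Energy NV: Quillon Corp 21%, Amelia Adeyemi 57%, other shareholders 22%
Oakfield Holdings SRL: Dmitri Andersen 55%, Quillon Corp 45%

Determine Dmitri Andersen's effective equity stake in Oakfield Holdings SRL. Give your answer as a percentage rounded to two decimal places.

65.80%

Dmitri reaches Oakfield along 2 paths.
Direct stake: 55% = 55%.
Via Quillon: 24% × 45% = 10.8%.
Total: 55% + 10.8% = 65.8%.
Rounded: 65.80%.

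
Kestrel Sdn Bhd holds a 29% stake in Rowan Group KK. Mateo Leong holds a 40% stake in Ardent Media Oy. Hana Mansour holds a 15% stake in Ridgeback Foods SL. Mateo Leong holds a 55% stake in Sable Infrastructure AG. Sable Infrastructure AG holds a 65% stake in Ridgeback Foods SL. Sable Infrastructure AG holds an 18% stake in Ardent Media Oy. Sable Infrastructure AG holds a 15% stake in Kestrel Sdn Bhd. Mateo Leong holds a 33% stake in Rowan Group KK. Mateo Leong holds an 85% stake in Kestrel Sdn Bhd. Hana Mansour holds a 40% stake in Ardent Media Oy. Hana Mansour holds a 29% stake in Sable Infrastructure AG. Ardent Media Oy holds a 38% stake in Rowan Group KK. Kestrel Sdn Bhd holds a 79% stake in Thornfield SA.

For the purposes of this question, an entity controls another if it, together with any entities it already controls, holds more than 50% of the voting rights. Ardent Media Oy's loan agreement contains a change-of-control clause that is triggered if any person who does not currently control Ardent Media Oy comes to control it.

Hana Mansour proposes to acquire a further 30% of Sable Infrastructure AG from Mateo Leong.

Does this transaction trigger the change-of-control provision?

The purchase adds only to Hana's holdings (Mateo's stake shrinks), so Hana is the only person who could newly come to control Ardent.
Hana's largest direct stake is 40% in Ardent, which does not meet the threshold, so Hana controls no company.
In Ardent, Hana's side holds only 40%, not > 50%.
So before the transaction, Hana does not control Ardent.
After the purchase, Hana's direct stake in Sable rises to 29% + 30% = 59%, and Mateo's stake falls to 25%.
Hana holds 59% of Sable, so Hana controls Sable.
Hana and Sable together hold 40% + 18% = 58% of Ardent, so Hana controls Ardent.
Hana did not control Ardent before and does after, so the clause is triggered.

Yes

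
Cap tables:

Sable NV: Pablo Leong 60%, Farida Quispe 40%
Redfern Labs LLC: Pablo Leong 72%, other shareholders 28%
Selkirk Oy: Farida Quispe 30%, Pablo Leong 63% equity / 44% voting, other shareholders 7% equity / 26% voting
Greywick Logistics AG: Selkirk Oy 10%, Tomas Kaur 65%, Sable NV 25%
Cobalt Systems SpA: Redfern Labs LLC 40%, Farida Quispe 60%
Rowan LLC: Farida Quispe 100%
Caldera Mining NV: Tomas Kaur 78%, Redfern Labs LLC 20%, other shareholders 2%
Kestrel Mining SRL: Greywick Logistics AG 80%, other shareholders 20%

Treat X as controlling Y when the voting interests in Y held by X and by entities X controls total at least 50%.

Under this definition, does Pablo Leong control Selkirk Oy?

Pablo holds 60% of Sable, so Pablo controls Sable.
Pablo holds 72% of Redfern, so Pablo controls Redfern.
In Selkirk, Pablo's side holds only 44%, not ≥ 50%.
So Pablo does not control Selkirk.

No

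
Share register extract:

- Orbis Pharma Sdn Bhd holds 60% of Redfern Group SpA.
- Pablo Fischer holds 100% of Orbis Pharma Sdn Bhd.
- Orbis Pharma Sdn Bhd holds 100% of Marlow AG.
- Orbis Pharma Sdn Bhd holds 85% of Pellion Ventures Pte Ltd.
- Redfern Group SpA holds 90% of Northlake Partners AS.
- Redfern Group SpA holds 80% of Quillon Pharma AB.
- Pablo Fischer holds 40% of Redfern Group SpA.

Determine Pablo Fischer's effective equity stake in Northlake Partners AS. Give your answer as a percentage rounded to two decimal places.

90.00%

Pablo reaches Northlake along 2 paths.
Via Orbis → Redfern: 100% × 60% × 90% = 54%.
Via Redfern: 40% × 90% = 36%.
Total: 54% + 36% = 90%.
Rounded: 90.00%.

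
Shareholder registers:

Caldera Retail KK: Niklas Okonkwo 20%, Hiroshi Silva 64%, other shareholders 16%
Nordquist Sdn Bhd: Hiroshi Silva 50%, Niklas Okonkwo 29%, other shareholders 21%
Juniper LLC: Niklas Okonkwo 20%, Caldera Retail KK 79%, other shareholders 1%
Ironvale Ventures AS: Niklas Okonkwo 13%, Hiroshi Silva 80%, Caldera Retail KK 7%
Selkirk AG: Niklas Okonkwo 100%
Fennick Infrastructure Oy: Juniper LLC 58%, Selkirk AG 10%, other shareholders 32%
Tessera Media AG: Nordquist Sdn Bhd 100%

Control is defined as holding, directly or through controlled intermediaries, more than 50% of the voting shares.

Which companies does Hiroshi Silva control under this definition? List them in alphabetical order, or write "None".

Caldera Retail KK, Fennick Infrastructure Oy, Ironvale Ventures AS, Juniper LLC

Hiroshi holds 64% of Caldera, so Hiroshi controls Caldera.
Caldera holds 79% of Juniper, so Hiroshi controls Juniper.
Hiroshi and Caldera together hold 80% + 7% = 87% of Ironvale, so Hiroshi controls Ironvale.
Juniper holds 58% of Fennick, so Hiroshi controls Fennick.
No other company's threshold is met.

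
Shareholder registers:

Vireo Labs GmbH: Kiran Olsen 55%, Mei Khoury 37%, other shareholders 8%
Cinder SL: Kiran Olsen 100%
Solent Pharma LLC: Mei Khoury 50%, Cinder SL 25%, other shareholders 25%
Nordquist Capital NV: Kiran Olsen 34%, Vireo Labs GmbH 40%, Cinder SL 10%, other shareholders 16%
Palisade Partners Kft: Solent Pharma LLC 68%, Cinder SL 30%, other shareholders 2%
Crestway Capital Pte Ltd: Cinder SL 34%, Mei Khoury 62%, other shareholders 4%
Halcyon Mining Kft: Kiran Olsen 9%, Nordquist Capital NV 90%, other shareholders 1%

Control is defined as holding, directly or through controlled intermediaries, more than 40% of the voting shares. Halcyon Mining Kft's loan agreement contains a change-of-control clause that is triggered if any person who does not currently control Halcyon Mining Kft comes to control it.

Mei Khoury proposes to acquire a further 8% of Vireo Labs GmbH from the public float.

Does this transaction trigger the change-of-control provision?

The purchase changes only Mei's holdings, so Mei is the only person who could newly come to control Halcyon.
Mei holds 50% of Solent, so Mei controls Solent.
Solent holds 68% of Palisade, so Mei controls Palisade.
Mei holds 62% of Crestway, so Mei controls Crestway.
Neither Mei nor any entity Mei controls holds any voting interest in Halcyon.
So before the transaction, Mei does not control Halcyon.
After the purchase, Mei's direct stake in Vireo rises to 37% + 8% = 45%.
Mei holds 45% of Vireo, so Mei controls Vireo.
After the transaction, neither Mei nor any entity Mei controls holds a voting interest in Halcyon, so Mei still does not control it.
No new person acquires control, so the clause is not triggered.

No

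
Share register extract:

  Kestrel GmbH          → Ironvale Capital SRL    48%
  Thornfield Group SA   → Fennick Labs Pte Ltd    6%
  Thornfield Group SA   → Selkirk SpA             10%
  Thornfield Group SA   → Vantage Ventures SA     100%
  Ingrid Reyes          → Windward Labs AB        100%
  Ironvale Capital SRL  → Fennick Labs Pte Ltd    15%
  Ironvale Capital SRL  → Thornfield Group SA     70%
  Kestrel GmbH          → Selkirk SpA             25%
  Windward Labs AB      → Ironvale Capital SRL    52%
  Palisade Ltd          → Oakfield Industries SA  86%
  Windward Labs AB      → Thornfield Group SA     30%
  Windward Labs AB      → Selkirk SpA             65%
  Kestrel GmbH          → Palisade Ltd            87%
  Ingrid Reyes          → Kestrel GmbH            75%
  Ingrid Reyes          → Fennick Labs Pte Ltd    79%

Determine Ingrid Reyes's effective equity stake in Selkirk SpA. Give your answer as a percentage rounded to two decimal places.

Ingrid reaches Selkirk along 5 paths.
Via Windward: 100% × 65% = 65%.
Via Kestrel: 75% × 25% = 18.75%.
Via Windward → Thornfield: 100% × 30% × 10% = 3%.
Via Windward → Ironvale → Thornfield: 100% × 52% × 70% × 10% = 3.64%.
Via Kestrel → Ironvale → Thornfield: 75% × 48% × 70% × 10% = 2.52%.
Total: 65% + 18.75% + 3% + 3.64% + 2.52% = 92.91%.

92.91%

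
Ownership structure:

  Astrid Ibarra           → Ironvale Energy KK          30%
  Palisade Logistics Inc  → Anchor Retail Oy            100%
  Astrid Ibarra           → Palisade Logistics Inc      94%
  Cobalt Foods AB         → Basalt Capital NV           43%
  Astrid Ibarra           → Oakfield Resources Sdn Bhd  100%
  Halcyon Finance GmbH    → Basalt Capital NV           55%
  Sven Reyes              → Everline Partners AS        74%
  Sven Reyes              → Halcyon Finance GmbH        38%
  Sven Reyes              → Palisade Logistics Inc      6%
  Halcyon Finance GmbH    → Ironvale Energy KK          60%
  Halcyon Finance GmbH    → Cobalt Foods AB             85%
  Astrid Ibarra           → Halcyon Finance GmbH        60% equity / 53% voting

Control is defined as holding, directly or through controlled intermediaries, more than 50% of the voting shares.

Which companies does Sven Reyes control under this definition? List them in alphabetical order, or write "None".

Sven holds 74% of Everline, so Sven controls Everline.
No other company's threshold is met.

Everline Partners AS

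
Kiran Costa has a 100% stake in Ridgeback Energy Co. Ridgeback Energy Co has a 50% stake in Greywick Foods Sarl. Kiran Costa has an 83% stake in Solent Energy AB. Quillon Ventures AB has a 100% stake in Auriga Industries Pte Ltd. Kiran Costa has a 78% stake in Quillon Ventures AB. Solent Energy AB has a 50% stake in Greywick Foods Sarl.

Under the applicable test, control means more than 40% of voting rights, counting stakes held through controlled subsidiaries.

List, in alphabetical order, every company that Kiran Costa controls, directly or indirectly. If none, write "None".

Kiran holds 83% of Solent, so Kiran controls Solent.
Kiran holds 78% of Quillon, so Kiran controls Quillon.
Kiran holds 100% of Ridgeback, so Kiran controls Ridgeback.
Quillon holds 100% of Auriga, so Kiran controls Auriga.
Solent and Ridgeback together hold 50% + 50% = 100% of Greywick, so Kiran controls Greywick.

Auriga Industries Pte Ltd, Greywick Foods Sarl, Quillon Ventures AB, Ridgeback Energy Co, Solent Energy AB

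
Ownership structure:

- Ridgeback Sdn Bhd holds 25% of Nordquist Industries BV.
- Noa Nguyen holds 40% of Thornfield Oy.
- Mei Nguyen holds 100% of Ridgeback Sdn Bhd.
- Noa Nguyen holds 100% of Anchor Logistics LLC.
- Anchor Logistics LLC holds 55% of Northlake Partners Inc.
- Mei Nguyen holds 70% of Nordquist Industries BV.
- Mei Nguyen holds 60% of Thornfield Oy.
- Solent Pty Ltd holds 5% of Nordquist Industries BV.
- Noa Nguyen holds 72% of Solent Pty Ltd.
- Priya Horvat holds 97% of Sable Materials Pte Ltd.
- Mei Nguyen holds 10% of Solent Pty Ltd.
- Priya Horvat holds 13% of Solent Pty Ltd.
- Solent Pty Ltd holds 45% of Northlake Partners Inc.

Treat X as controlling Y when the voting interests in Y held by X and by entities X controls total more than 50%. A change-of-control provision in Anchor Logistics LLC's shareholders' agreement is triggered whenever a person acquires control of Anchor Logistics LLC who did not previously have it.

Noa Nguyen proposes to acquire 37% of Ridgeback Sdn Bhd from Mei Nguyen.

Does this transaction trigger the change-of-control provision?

No

The purchase adds only to Noa's holdings (Mei's stake shrinks), so Noa is the only person who could newly come to control Anchor.
Noa holds 100% of Anchor, so Noa controls Anchor.
So Noa already controls Anchor before the transaction.
After the purchase, Noa holds 37% of Ridgeback directly, and Mei's stake falls to 63%.
Noa controlled Anchor already, so this is not a new person acquiring control; every other person's position is unchanged or reduced.
No new person acquires control, so the clause is not triggered.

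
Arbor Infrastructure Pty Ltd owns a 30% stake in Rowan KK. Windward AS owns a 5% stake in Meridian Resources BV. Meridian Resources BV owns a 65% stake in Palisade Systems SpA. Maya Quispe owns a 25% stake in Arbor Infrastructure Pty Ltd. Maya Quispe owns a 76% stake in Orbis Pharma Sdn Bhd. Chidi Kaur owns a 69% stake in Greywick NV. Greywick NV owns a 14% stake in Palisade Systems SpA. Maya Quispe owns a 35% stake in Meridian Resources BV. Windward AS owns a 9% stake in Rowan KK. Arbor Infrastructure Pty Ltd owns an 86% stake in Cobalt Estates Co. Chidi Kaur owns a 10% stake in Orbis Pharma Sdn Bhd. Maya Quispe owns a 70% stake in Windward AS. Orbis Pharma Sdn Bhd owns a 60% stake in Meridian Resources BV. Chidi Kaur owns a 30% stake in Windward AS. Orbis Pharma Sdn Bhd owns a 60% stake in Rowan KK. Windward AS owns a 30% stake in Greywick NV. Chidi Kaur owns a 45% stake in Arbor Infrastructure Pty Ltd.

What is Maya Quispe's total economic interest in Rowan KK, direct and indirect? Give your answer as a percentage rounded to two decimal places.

Maya reaches Rowan along 3 paths.
Via Arbor: 25% × 30% = 7.5%.
Via Windward: 70% × 9% = 6.3%.
Via Orbis: 76% × 60% = 45.6%.
Total: 7.5% + 6.3% + 45.6% = 59.4%.
Rounded: 59.40%.

59.40%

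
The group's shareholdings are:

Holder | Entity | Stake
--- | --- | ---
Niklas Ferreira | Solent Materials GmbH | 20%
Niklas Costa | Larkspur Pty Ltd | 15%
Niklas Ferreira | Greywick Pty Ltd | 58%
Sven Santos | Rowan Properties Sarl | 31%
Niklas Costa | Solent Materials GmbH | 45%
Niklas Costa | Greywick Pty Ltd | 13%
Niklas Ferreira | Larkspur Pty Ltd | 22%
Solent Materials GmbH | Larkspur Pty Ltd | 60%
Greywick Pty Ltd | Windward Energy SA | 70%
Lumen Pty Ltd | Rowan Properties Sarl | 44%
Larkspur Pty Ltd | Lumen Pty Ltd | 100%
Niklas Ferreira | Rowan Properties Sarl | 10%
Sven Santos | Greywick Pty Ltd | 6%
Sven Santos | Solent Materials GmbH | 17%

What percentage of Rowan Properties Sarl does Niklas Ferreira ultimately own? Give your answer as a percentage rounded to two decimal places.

24.96%

Niklas Ferreira reaches Rowan along 3 paths.
Direct stake: 10% = 10%.
Via Solent → Larkspur → Lumen: 20% × 60% × 100% × 44% = 5.28%.
Via Larkspur → Lumen: 22% × 100% × 44% = 9.68%.
Total: 10% + 5.28% + 9.68% = 24.96%.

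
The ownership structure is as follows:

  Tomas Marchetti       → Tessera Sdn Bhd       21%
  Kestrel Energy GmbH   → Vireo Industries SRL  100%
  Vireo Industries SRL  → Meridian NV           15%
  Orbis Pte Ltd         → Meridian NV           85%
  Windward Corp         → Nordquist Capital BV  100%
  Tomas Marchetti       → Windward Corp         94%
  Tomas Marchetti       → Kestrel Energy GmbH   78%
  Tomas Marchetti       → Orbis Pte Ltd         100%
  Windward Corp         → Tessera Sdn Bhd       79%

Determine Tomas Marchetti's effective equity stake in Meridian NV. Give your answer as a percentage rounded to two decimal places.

Tomas reaches Meridian along 2 paths.
Via Orbis: 100% × 85% = 85%.
Via Kestrel → Vireo: 78% × 100% × 15% = 11.7%.
Total: 85% + 11.7% = 96.7%.
Rounded: 96.70%.

96.70%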